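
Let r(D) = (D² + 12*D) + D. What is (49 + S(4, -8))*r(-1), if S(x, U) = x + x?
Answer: -684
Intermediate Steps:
S(x, U) = 2*x
r(D) = D² + 13*D
(49 + S(4, -8))*r(-1) = (49 + 2*4)*(-(13 - 1)) = (49 + 8)*(-1*12) = 57*(-12) = -684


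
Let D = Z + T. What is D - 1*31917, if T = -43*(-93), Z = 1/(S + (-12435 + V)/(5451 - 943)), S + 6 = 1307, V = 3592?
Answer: -163489618162/5856065 ≈ -27918.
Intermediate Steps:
S = 1301 (S = -6 + 1307 = 1301)
Z = 4508/5856065 (Z = 1/(1301 + (-12435 + 3592)/(5451 - 943)) = 1/(1301 - 8843/4508) = 1/(5856065/4508) = 4508/5856065 ≈ 0.00076980)
T = 3999
D = 23418408443/5856065 (D = 4508/5856065 + 3999 = 23418408443/5856065 ≈ 3999.0)
D - 1*31917 = 23418408443/5856065 - 1*31917 = 23418408443/5856065 - 31917 = -163489618162/5856065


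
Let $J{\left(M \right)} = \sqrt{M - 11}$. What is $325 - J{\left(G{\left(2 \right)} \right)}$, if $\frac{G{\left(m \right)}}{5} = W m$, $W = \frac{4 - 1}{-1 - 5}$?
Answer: $325 - 4 i \approx 325.0 - 4.0 i$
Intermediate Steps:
$W = - \frac{1}{2}$ ($W = \frac{3}{-6} = 3 \left(- \frac{1}{6}\right) = - \frac{1}{2} \approx -0.5$)
$G{\left(m \right)} = - \frac{5 m}{2}$ ($G{\left(m \right)} = 5 \left(- \frac{m}{2}\right) = - \frac{5 m}{2}$)
$J{\left(M \right)} = \sqrt{-11 + M}$
$325 - J{\left(G{\left(2 \right)} \right)} = 325 - \sqrt{-11 - 5} = 325 - \sqrt{-16} = 325 - 4 i$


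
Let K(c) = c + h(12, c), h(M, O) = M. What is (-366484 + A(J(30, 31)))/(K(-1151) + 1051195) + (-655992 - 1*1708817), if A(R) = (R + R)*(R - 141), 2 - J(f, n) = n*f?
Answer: -620795065431/262514 ≈ -2.3648e+6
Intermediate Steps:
J(f, n) = 2 - f*n (J(f, n) = 2 - n*f = 2 - f*n)
K(c) = 12 + c (K(c) = c + 12 = 12 + c)
A(R) = 2*R*(-141 + R) (A(R) = (2*R)*(-141 + R) = 2*R*(-141 + R))
(-366484 + A(J(30, 31)))/(K(-1151) + 1051195) + (-655992 - 1*1708817) = (-366484 + 2*(2 - 1*30*31)*(-141 + (2 - 1*30*31)))/((12 - 1151) + 1051195) + (-655992 - 1*1708817) = (-366484 + 2*(2 - 930)*(-141 + (2 - 930)))/(-1139 + 1051195) + (-655992 - 1708817) = (-366484 + 2*(-928)*(-141 - 928))/1050056 - 2364809 = (-366484 + 2*(-928)*(-1069))*(1/1050056) - 2364809 = (-366484 + 1984064)*(1/1050056) - 2364809 = 1617580*(1/1050056) - 2364809 = 404395/262514 - 2364809 = -620795065431/262514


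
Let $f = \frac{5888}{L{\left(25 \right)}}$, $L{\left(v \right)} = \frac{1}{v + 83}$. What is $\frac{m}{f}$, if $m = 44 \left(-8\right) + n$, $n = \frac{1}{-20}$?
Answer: $- \frac{2347}{4239360} \approx -0.00055362$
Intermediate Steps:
$L{\left(v \right)} = \frac{1}{83 + v}$
$n = - \frac{1}{20} \approx -0.05$
$m = - \frac{7041}{20}$ ($m = 44 \left(-8\right) - \frac{1}{20} = -352 - \frac{1}{20} = - \frac{7041}{20} \approx -352.05$)
$f = 635904$ ($f = \frac{5888}{\frac{1}{83 + 25}} = \frac{5888}{\frac{1}{108}} = 5888 \frac{1}{\frac{1}{108}} = 5888 \cdot 108 = 635904$)
$\frac{m}{f} = - \frac{7041}{20 \cdot 635904} = \left(- \frac{7041}{20}\right) \frac{1}{635904} = - \frac{2347}{4239360}$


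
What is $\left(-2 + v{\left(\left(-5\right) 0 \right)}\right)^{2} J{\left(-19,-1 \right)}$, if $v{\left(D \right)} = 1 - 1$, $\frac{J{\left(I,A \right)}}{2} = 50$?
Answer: $400$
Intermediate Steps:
$J{\left(I,A \right)} = 100$ ($J{\left(I,A \right)} = 2 \cdot 50 = 100$)
$v{\left(D \right)} = 0$ ($v{\left(D \right)} = 1 - 1 = 0$)
$\left(-2 + v{\left(\left(-5\right) 0 \right)}\right)^{2} J{\left(-19,-1 \right)} = \left(-2 + 0\right)^{2} \cdot 100 = \left(-2\right)^{2} \cdot 100 = 4 \cdot 100 = 400$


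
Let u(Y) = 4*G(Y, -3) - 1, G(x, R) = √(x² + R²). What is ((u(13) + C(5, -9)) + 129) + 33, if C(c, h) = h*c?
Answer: 116 + 4*√178 ≈ 169.37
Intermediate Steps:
G(x, R) = √(R² + x²)
C(c, h) = c*h
u(Y) = -1 + 4*√(9 + Y²) (u(Y) = 4*√((-3)² + Y²) - 1 = 4*√(9 + Y²) - 1 = -1 + 4*√(9 + Y²))
((u(13) + C(5, -9)) + 129) + 33 = (((-1 + 4*√(9 + 13²)) + 5*(-9)) + 129) + 33 = (((-1 + 4*√(9 + 169)) - 45) + 129) + 33 = (((-1 + 4*√178) - 45) + 129) + 33 = ((-46 + 4*√178) + 129) + 33 = (83 + 4*√178) + 33 = 116 + 4*√178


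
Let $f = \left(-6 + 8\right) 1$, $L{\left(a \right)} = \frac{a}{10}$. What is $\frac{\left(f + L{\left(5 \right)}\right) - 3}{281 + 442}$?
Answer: $- \frac{1}{1446} \approx -0.00069156$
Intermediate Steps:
$L{\left(a \right)} = \frac{a}{10}$ ($L{\left(a \right)} = a \frac{1}{10} = \frac{a}{10}$)
$f = 2$ ($f = 2 \cdot 1 = 2$)
$\frac{\left(f + L{\left(5 \right)}\right) - 3}{281 + 442} = \frac{\left(2 + \frac{1}{10} \cdot 5\right) - 3}{281 + 442} = \frac{\left(2 + \frac{1}{2}\right) - 3}{723} = \left(\frac{5}{2} - 3\right) \frac{1}{723} = \left(- \frac{1}{2}\right) \frac{1}{723} = - \frac{1}{1446}$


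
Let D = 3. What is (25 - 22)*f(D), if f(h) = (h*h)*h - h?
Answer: 72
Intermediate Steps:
f(h) = h**3 - h (f(h) = h**2*h - h = h**3 - h)
(25 - 22)*f(D) = (25 - 22)*(3**3 - 1*3) = 3*(27 - 3) = 3*24 = 72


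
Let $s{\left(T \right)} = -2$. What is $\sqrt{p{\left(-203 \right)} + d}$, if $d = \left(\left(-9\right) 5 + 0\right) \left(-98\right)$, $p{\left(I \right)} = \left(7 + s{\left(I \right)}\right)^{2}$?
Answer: $\sqrt{4435} \approx 66.596$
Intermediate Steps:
$p{\left(I \right)} = 25$ ($p{\left(I \right)} = \left(7 - 2\right)^{2} = 5^{2} = 25$)
$d = 4410$ ($d = \left(-45 + 0\right) \left(-98\right) = \left(-45\right) \left(-98\right) = 4410$)
$\sqrt{p{\left(-203 \right)} + d} = \sqrt{25 + 4410} = \sqrt{4435}$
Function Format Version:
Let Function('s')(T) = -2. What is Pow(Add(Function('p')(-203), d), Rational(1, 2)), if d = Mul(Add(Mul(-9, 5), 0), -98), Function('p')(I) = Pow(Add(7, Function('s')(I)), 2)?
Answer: Pow(4435, Rational(1, 2)) ≈ 66.596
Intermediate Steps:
Function('p')(I) = 25 (Function('p')(I) = Pow(Add(7, -2), 2) = Pow(5, 2) = 25)
d = 4410 (d = Mul(Add(-45, 0), -98) = Mul(-45, -98) = 4410)
Pow(Add(Function('p')(-203), d), Rational(1, 2)) = Pow(Add(25, 4410), Rational(1, 2)) = Pow(4435, Rational(1, 2))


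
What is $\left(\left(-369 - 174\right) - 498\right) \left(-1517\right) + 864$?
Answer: $1580061$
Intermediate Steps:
$\left(\left(-369 - 174\right) - 498\right) \left(-1517\right) + 864 = \left(-543 - 498\right) \left(-1517\right) + 864 = \left(-1041\right) \left(-1517\right) + 864 = 1579197 + 864 = 1580061$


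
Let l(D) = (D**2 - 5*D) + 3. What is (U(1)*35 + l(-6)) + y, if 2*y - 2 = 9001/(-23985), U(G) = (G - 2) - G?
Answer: -9001/47970 ≈ -0.18764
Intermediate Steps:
l(D) = 3 + D**2 - 5*D
U(G) = -2 (U(G) = (-2 + G) - G = -2)
y = 38969/47970 (y = 1 + (9001/(-23985))/2 = 1 + (9001*(-1/23985))/2 = 1 + (1/2)*(-9001/23985) = 1 - 9001/47970 = 38969/47970 ≈ 0.81236)
(U(1)*35 + l(-6)) + y = (-2*35 + (3 + (-6)**2 - 5*(-6))) + 38969/47970 = (-70 + (3 + 36 + 30)) + 38969/47970 = (-70 + 69) + 38969/47970 = -1 + 38969/47970 = -9001/47970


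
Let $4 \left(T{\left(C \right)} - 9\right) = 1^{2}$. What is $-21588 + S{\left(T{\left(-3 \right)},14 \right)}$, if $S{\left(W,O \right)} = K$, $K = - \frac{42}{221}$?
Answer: $- \frac{4770990}{221} \approx -21588.0$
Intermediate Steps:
$T{\left(C \right)} = \frac{37}{4}$ ($T{\left(C \right)} = 9 + \frac{1^{2}}{4} = 9 + \frac{1}{4} \cdot 1 = 9 + \frac{1}{4} = \frac{37}{4}$)
$K = - \frac{42}{221}$ ($K = \left(-42\right) \frac{1}{221} = - \frac{42}{221} \approx -0.19005$)
$S{\left(W,O \right)} = - \frac{42}{221}$
$-21588 + S{\left(T{\left(-3 \right)},14 \right)} = -21588 - \frac{42}{221} = - \frac{4770990}{221}$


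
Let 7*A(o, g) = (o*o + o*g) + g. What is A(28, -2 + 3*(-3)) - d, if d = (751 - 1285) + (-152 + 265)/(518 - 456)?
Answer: 259795/434 ≈ 598.61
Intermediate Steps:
A(o, g) = g/7 + o²/7 + g*o/7 (A(o, g) = ((o*o + o*g) + g)/7 = ((o² + g*o) + g)/7 = (g + o² + g*o)/7 = g/7 + o²/7 + g*o/7)
d = -32995/62 (d = -534 + 113/62 = -32995/62 ≈ -532.18)
A(28, -2 + 3*(-3)) - d = ((-2 + 3*(-3))/7 + (⅐)*28² + (⅐)*(-2 + 3*(-3))*28) - 1*(-32995/62) = ((-2 - 9)/7 + (⅐)*784 + (⅐)*(-2 - 9)*28) + 32995/62 = ((⅐)*(-11) + 112 + (⅐)*(-11)*28) + 32995/62 = (-11/7 + 112 - 44) + 32995/62 = 465/7 + 32995/62 = 259795/434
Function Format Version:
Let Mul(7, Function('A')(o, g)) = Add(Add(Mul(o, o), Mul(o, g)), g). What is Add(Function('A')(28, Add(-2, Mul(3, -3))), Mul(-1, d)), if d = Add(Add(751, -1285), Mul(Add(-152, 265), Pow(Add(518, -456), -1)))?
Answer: Rational(259795, 434) ≈ 598.61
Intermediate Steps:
Function('A')(o, g) = Add(Mul(Rational(1, 7), g), Mul(Rational(1, 7), Pow(o, 2)), Mul(Rational(1, 7), g, o)) (Function('A')(o, g) = Mul(Rational(1, 7), Add(Add(Mul(o, o), Mul(o, g)), g)) = Mul(Rational(1, 7), Add(Add(Pow(o, 2), Mul(g, o)), g)) = Mul(Rational(1, 7), Add(g, Pow(o, 2), Mul(g, o))) = Add(Mul(Rational(1, 7), g), Mul(Rational(1, 7), Pow(o, 2)), Mul(Rational(1, 7), g, o)))
d = Rational(-32995, 62) (d = Add(-534, Mul(113, Pow(62, -1))) = Add(-534, Mul(113, Rational(1, 62))) = Add(-534, Rational(113, 62)) = Rational(-32995, 62) ≈ -532.18)
Add(Function('A')(28, Add(-2, Mul(3, -3))), Mul(-1, d)) = Add(Add(Mul(Rational(1, 7), Add(-2, Mul(3, -3))), Mul(Rational(1, 7), Pow(28, 2)), Mul(Rational(1, 7), Add(-2, Mul(3, -3)), 28)), Mul(-1, Rational(-32995, 62))) = Add(Add(Mul(Rational(1, 7), Add(-2, -9)), Mul(Rational(1, 7), 784), Mul(Rational(1, 7), Add(-2, -9), 28)), Rational(32995, 62)) = Add(Add(Mul(Rational(1, 7), -11), 112, Mul(Rational(1, 7), -11, 28)), Rational(32995, 62)) = Add(Add(Rational(-11, 7), 112, -44), Rational(32995, 62)) = Add(Rational(465, 7), Rational(32995, 62)) = Rational(259795, 434)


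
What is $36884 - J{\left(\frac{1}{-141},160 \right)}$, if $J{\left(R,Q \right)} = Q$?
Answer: $36724$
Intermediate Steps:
$36884 - J{\left(\frac{1}{-141},160 \right)} = 36884 - 160 = 36724$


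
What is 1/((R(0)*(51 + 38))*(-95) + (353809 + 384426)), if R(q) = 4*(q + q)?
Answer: 1/738235 ≈ 1.3546e-6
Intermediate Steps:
R(q) = 8*q (R(q) = 4*(2*q) = 8*q)
1/((R(0)*(51 + 38))*(-95) + (353809 + 384426)) = 1/(((8*0)*(51 + 38))*(-95) + (353809 + 384426)) = 1/((0*89)*(-95) + 738235) = 1/(0*(-95) + 738235) = 1/(0 + 738235) = 1/738235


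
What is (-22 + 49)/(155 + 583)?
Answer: 3/82 ≈ 0.036585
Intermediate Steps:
(-22 + 49)/(155 + 583) = 27/738 = (1/738)*27 = 3/82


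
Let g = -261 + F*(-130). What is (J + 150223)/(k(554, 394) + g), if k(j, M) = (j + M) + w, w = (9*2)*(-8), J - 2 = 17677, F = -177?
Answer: 167902/23553 ≈ 7.1287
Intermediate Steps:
J = 17679 (J = 2 + 17677 = 17679)
w = -144 (w = 18*(-8) = -144)
g = 22749 (g = -261 - 177*(-130) = -261 + 23010 = 22749)
k(j, M) = -144 + M + j (k(j, M) = (j + M) - 144 = (M + j) - 144 = -144 + M + j)
(J + 150223)/(k(554, 394) + g) = (17679 + 150223)/((-144 + 394 + 554) + 22749) = 167902/(804 + 22749) = 167902/23553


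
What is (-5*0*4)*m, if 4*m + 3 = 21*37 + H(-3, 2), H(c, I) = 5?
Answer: 0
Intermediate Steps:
m = 779/4 (m = -¾ + (21*37 + 5)/4 = -¾ + (777 + 5)/4 = -¾ + (¼)*782 = -¾ + 391/2 = 779/4 ≈ 194.75)
(-5*0*4)*m = (-5*0*4)*(779/4) = (0*4)*(779/4) = 0*(779/4) = 0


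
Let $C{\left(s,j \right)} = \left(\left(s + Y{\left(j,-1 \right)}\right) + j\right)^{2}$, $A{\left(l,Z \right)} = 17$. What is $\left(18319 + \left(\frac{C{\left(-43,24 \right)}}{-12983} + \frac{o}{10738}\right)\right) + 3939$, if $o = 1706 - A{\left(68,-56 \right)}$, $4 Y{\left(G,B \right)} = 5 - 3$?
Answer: $\frac{6206076792677}{278822908} \approx 22258.0$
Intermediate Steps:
$Y{\left(G,B \right)} = \frac{1}{2}$ ($Y{\left(G,B \right)} = \frac{5 - 3}{4} = \frac{1}{4} \cdot 2 = \frac{1}{2}$)
$C{\left(s,j \right)} = \left(\frac{1}{2} + j + s\right)^{2}$ ($C{\left(s,j \right)} = \left(\left(s + \frac{1}{2}\right) + j\right)^{2} = \left(\left(\frac{1}{2} + s\right) + j\right)^{2} = \left(\frac{1}{2} + j + s\right)^{2}$)
$o = 1689$ ($o = 1706 - 17 = 1689$)
$\left(18319 + \left(\frac{C{\left(-43,24 \right)}}{-12983} + \frac{o}{10738}\right)\right) + 3939 = \left(18319 + \left(\frac{\frac{1}{4} \left(1 + 2 \cdot 24 + 2 \left(-43\right)\right)^{2}}{-12983} + \frac{1689}{10738}\right)\right) + 3939 = \left(18319 + \left(\frac{\left(1 + 48 - 86\right)^{2}}{4} \left(- \frac{1}{12983}\right) + 1689 \cdot \frac{1}{10738}\right)\right) + 3939 = \left(18319 + \left(\frac{\left(-37\right)^{2}}{4} \left(- \frac{1}{12983}\right) + \frac{1689}{10738}\right)\right) + 3939 = \left(18319 + \left(\frac{1}{4} \cdot 1369 \left(- \frac{1}{12983}\right) + \frac{1689}{10738}\right)\right) + 3939 = \left(18319 + \left(\frac{1369}{4} \left(- \frac{1}{12983}\right) + \frac{1689}{10738}\right)\right) + 3939 = \left(18319 + \left(- \frac{1369}{51932} + \frac{1689}{10738}\right)\right) + 3939 = \left(18319 + \frac{36506413}{278822908}\right) + 3939 = \frac{5107793358065}{278822908} + 3939 = \frac{6206076792677}{278822908}$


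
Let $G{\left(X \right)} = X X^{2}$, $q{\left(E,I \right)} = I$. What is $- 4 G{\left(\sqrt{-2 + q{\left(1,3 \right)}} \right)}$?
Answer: $-4$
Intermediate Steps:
$G{\left(X \right)} = X^{3}$
$- 4 G{\left(\sqrt{-2 + q{\left(1,3 \right)}} \right)} = - 4 \left(\sqrt{-2 + 3}\right)^{3} = - 4 \left(\sqrt{1}\right)^{3} = - 4 \cdot 1^{3} = \left(-4\right) 1 = -4$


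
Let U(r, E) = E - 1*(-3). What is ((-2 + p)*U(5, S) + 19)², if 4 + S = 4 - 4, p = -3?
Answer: 576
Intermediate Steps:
S = -4 (S = -4 + (4 - 4) = -4 + 0 = -4)
U(r, E) = 3 + E (U(r, E) = E + 3 = 3 + E)
((-2 + p)*U(5, S) + 19)² = ((-2 - 3)*(3 - 4) + 19)² = (-5*(-1) + 19)² = (5 + 19)² = 24² = 576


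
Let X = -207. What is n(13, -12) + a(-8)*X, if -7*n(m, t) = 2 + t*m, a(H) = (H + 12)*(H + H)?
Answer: 13270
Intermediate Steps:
a(H) = 2*H*(12 + H) (a(H) = (12 + H)*(2*H) = 2*H*(12 + H))
n(m, t) = -2/7 - m*t/7 (n(m, t) = -(2 + t*m)/7 = -(2 + m*t)/7 = -2/7 - m*t/7)
n(13, -12) + a(-8)*X = (-2/7 - ⅐*13*(-12)) + (2*(-8)*(12 - 8))*(-207) = (-2/7 + 156/7) + (2*(-8)*4)*(-207) = 22 - 64*(-207) = 22 + 13248 = 13270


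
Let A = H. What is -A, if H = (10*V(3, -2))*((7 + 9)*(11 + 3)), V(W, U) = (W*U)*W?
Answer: 40320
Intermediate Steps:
V(W, U) = U*W**2 (V(W, U) = (U*W)*W = U*W**2)
H = -40320 (H = (10*(-2*3**2))*((7 + 9)*(11 + 3)) = (10*(-2*9))*(16*14) = (10*(-18))*224 = -180*224 = -40320)
A = -40320
-A = -1*(-40320) = 40320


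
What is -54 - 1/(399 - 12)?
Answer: -20899/387 ≈ -54.003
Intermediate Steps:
-54 - 1/(399 - 12) = -54 - 1/387 = -20899/387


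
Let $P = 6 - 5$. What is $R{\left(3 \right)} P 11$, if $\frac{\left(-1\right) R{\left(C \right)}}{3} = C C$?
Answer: $-297$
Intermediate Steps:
$R{\left(C \right)} = - 3 C^{2}$ ($R{\left(C \right)} = - 3 C C = - 3 C^{2}$)
$P = 1$ ($P = 6 - 5 = 1$)
$R{\left(3 \right)} P 11 = - 3 \cdot 3^{2} \cdot 1 \cdot 11 = \left(-3\right) 9 \cdot 1 \cdot 11 = \left(-27\right) 1 \cdot 11 = \left(-27\right) 11 = -297$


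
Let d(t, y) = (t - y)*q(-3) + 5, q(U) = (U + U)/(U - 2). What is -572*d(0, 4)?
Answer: -572/5 ≈ -114.40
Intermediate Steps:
q(U) = 2*U/(-2 + U) (q(U) = (2*U)/(-2 + U) = 2*U/(-2 + U))
d(t, y) = 5 - 6*y/5 + 6*t/5 (d(t, y) = (t - y)*(2*(-3)/(-2 - 3)) + 5 = (t - y)*(2*(-3)/(-5)) + 5 = (t - y)*(2*(-3)*(-1/5)) + 5 = (t - y)*(6/5) + 5 = (-6*y/5 + 6*t/5) + 5 = 5 - 6*y/5 + 6*t/5)
-572*d(0, 4) = -572*(5 - 6/5*4 + (6/5)*0) = -572*(5 - 24/5 + 0) = -572*1/5 = -572/5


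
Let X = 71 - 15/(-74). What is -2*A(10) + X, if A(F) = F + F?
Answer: 2309/74 ≈ 31.203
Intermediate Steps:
A(F) = 2*F
X = 5269/74 (X = 71 - 15*(-1/74) = 71 + 15/74 = 5269/74 ≈ 71.203)
-2*A(10) + X = -4*10 + 5269/74 = -2*20 + 5269/74 = -40 + 5269/74 = 2309/74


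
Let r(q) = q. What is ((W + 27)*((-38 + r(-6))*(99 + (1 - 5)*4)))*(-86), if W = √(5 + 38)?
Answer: 8479944 + 314072*√43 ≈ 1.0539e+7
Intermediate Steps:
W = √43 ≈ 6.5574
((W + 27)*((-38 + r(-6))*(99 + (1 - 5)*4)))*(-86) = ((√43 + 27)*((-38 - 6)*(99 + (1 - 5)*4)))*(-86) = ((27 + √43)*(-44*(99 - 4*4)))*(-86) = ((27 + √43)*(-44*(99 - 16)))*(-86) = ((27 + √43)*(-44*83))*(-86) = ((27 + √43)*(-3652))*(-86) = (-98604 - 3652*√43)*(-86) = 8479944 + 314072*√43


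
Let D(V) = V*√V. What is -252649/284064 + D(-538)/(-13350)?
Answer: -252649/284064 + 269*I*√538/6675 ≈ -0.88941 + 0.93474*I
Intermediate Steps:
D(V) = V^(3/2)
-252649/284064 + D(-538)/(-13350) = -252649/284064 + (-538)^(3/2)/(-13350) = -252649*1/284064 - 538*I*√538*(-1/13350) = -252649/284064 + 269*I*√538/6675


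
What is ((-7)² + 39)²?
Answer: 7744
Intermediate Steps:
((-7)² + 39)² = (49 + 39)² = 88² = 7744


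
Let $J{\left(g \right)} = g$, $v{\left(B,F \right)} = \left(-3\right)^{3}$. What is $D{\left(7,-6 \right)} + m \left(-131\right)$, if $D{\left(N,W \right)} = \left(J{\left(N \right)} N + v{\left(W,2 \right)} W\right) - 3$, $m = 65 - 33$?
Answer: $-3984$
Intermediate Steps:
$m = 32$ ($m = 65 - 33 = 32$)
$v{\left(B,F \right)} = -27$
$D{\left(N,W \right)} = -3 + N^{2} - 27 W$ ($D{\left(N,W \right)} = \left(N N - 27 W\right) - 3 = \left(N^{2} - 27 W\right) - 3 = -3 + N^{2} - 27 W$)
$D{\left(7,-6 \right)} + m \left(-131\right) = \left(-3 + 7^{2} - -162\right) + 32 \left(-131\right) = \left(-3 + 49 + 162\right) - 4192 = 208 - 4192 = -3984$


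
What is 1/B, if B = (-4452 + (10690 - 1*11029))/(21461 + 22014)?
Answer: -43475/4791 ≈ -9.0743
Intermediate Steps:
B = -4791/43475 (B = (-4452 + (10690 - 11029))/43475 = (-4452 - 339)*(1/43475) = -4791*1/43475 = -4791/43475 ≈ -0.11020)
1/B = 1/(-4791/43475) = -43475/4791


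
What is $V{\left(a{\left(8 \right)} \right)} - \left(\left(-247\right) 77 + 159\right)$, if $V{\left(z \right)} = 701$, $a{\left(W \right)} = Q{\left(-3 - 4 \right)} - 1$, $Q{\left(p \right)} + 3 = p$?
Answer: $19561$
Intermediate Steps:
$Q{\left(p \right)} = -3 + p$
$a{\left(W \right)} = -11$ ($a{\left(W \right)} = \left(-3 - 7\right) - 1 = -10 - 1 = -11$)
$V{\left(a{\left(8 \right)} \right)} - \left(\left(-247\right) 77 + 159\right) = 701 - \left(\left(-247\right) 77 + 159\right) = 701 - \left(-19019 + 159\right) = 701 - -18860 = 701 + 18860 = 19561$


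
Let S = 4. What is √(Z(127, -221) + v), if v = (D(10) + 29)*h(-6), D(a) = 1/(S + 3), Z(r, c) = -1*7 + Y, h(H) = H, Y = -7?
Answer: I*√9254/7 ≈ 13.743*I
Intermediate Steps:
Z(r, c) = -14 (Z(r, c) = -1*7 - 7 = -7 - 7 = -14)
D(a) = ⅐ (D(a) = 1/(4 + 3) = 1/7 = ⅐)
v = -1224/7 (v = (⅐ + 29)*(-6) = (204/7)*(-6) = -1224/7 ≈ -174.86)
√(Z(127, -221) + v) = √(-14 - 1224/7) = √(-1322/7) = I*√9254/7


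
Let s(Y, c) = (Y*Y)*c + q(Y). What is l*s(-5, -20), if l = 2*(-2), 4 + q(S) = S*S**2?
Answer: 2516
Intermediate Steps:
q(S) = -4 + S**3 (q(S) = -4 + S*S**2 = -4 + S**3)
l = -4
s(Y, c) = -4 + Y**3 + c*Y**2 (s(Y, c) = (Y*Y)*c + (-4 + Y**3) = Y**2*c + (-4 + Y**3) = c*Y**2 + (-4 + Y**3) = -4 + Y**3 + c*Y**2)
l*s(-5, -20) = -4*(-4 + (-5)**3 - 20*(-5)**2) = -4*(-4 - 125 - 20*25) = -4*(-4 - 125 - 500) = -4*(-629) = 2516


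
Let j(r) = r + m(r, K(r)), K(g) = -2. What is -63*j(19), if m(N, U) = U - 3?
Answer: -882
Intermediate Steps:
m(N, U) = -3 + U
j(r) = -5 + r (j(r) = r + (-3 - 2) = r - 5 = -5 + r)
-63*j(19) = -63*(-5 + 19) = -63*14 = -882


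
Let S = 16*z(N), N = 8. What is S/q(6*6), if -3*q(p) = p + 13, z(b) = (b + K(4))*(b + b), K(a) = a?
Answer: -9216/49 ≈ -188.08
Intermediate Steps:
z(b) = 2*b*(4 + b) (z(b) = (b + 4)*(b + b) = (4 + b)*(2*b) = 2*b*(4 + b))
q(p) = -13/3 - p/3 (q(p) = -(p + 13)/3 = -(13 + p)/3 = -13/3 - p/3)
S = 3072 (S = 16*(2*8*(4 + 8)) = 16*(2*8*12) = 16*192 = 3072)
S/q(6*6) = 3072/(-13/3 - 2*6) = 3072/(-13/3 - 1/3*36) = 3072/(-13/3 - 12) = 3072/(-49/3) = 3072*(-3/49) = -9216/49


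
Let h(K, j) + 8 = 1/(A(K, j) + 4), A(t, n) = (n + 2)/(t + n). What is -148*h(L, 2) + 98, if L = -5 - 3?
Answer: 6188/5 ≈ 1237.6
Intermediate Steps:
A(t, n) = (2 + n)/(n + t)
L = -8
h(K, j) = -8 + 1/(4 + (2 + j)/(K + j)) (h(K, j) = -8 + 1/((2 + j)/(j + K) + 4) = -8 + 1/((2 + j)/(K + j) + 4) = -8 + 1/(4 + (2 + j)/(K + j)))
-148*h(L, 2) + 98 = -148*(-16 - 39*2 - 31*(-8))/(2 + 4*(-8) + 5*2) + 98 = -148*(-16 - 78 + 248)/(2 - 32 + 10) + 98 = -148*154/(-20) + 98 = -(-37)*154/5 + 98 = -148*(-77/10) + 98 = 5698/5 + 98 = 6188/5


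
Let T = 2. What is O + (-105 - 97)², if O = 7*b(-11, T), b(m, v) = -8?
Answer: 40748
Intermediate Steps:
O = -56 (O = 7*(-8) = -56)
O + (-105 - 97)² = -56 + (-105 - 97)² = -56 + (-202)² = -56 + 40804 = 40748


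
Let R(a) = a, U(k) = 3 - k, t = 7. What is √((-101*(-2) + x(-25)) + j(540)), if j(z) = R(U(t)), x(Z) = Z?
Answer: √173 ≈ 13.153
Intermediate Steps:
j(z) = -4 (j(z) = 3 - 1*7 = 3 - 7 = -4)
√((-101*(-2) + x(-25)) + j(540)) = √((-101*(-2) - 25) - 4) = √((202 - 25) - 4) = √(177 - 4) = √173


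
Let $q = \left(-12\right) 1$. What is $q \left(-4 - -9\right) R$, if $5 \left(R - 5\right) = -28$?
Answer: $36$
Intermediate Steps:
$R = - \frac{3}{5}$ ($R = 5 + \frac{1}{5} \left(-28\right) = 5 - \frac{28}{5} = - \frac{3}{5} \approx -0.6$)
$q = -12$
$q \left(-4 - -9\right) R = - 12 \left(-4 - -9\right) \left(- \frac{3}{5}\right) = - 12 \left(-4 + 9\right) \left(- \frac{3}{5}\right) = \left(-12\right) 5 \left(- \frac{3}{5}\right) = \left(-60\right) \left(- \frac{3}{5}\right) = 36$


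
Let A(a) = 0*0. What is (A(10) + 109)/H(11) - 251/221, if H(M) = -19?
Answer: -28858/4199 ≈ -6.8726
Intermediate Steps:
A(a) = 0
(A(10) + 109)/H(11) - 251/221 = (0 + 109)/(-19) - 251/221 = 109*(-1/19) - 251*1/221 = -109/19 - 251/221 = -28858/4199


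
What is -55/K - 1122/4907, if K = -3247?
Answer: -3373249/15933029 ≈ -0.21171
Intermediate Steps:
-55/K - 1122/4907 = -55/(-3247) - 1122/4907 = -55*(-1/3247) - 1122*1/4907 = 55/3247 - 1122/4907 = -3373249/15933029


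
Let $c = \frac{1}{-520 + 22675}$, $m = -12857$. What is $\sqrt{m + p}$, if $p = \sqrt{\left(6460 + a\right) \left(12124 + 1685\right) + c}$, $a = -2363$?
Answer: $\frac{\sqrt{-6310781629425 + 44310 \sqrt{6942433220905245}}}{22155} \approx 73.043 i$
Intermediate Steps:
$c = \frac{1}{22155} \approx 4.5137 \cdot 10^{-5}$
$p = \frac{2 \sqrt{6942433220905245}}{22155}$ ($p = \sqrt{\left(6460 - 2363\right) \left(12124 + 1685\right) + \frac{1}{22155}} = \sqrt{4097 \cdot 13809 + \frac{1}{22155}} = \sqrt{56575473 + \frac{1}{22155}} = \sqrt{\frac{1253429604316}{22155}} = \frac{2 \sqrt{6942433220905245}}{22155} \approx 7521.7$)
$\sqrt{m + p} = \sqrt{-12857 + \frac{2 \sqrt{6942433220905245}}{22155}}$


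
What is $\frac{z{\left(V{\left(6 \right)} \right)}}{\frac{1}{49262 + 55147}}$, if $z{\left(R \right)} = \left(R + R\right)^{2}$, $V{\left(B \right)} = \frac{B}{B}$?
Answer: $417636$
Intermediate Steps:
$V{\left(B \right)} = 1$
$z{\left(R \right)} = 4 R^{2}$ ($z{\left(R \right)} = \left(2 R\right)^{2} = 4 R^{2}$)
$\frac{z{\left(V{\left(6 \right)} \right)}}{\frac{1}{49262 + 55147}} = \frac{4 \cdot 1^{2}}{\frac{1}{49262 + 55147}} = \frac{4 \cdot 1}{\frac{1}{104409}} = 4 \frac{1}{\frac{1}{104409}} = 4 \cdot 104409 = 417636$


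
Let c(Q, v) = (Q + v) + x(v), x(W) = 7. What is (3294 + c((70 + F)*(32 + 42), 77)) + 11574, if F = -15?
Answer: 19022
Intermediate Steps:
c(Q, v) = 7 + Q + v (c(Q, v) = (Q + v) + 7 = 7 + Q + v)
(3294 + c((70 + F)*(32 + 42), 77)) + 11574 = (3294 + (7 + (70 - 15)*(32 + 42) + 77)) + 11574 = (3294 + (7 + 55*74 + 77)) + 11574 = (3294 + (7 + 4070 + 77)) + 11574 = (3294 + 4154) + 11574 = 7448 + 11574 = 19022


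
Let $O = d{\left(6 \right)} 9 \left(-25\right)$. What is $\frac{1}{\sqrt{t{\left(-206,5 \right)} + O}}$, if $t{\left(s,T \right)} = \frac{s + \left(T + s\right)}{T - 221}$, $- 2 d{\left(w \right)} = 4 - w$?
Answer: $- \frac{6 i \sqrt{289158}}{48193} \approx - 0.066948 i$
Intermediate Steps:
$d{\left(w \right)} = -2 + \frac{w}{2}$ ($d{\left(w \right)} = - \frac{4 - w}{2} = -2 + \frac{w}{2}$)
$t{\left(s,T \right)} = \frac{T + 2 s}{-221 + T}$
$O = -225$ ($O = \left(-2 + \frac{1}{2} \cdot 6\right) 9 \left(-25\right) = \left(-2 + 3\right) 9 \left(-25\right) = 1 \cdot 9 \left(-25\right) = 9 \left(-25\right) = -225$)
$\frac{1}{\sqrt{t{\left(-206,5 \right)} + O}} = \frac{1}{\sqrt{\frac{5 + 2 \left(-206\right)}{-221 + 5} - 225}} = \frac{1}{\sqrt{\frac{5 - 412}{-216} - 225}} = \frac{1}{\sqrt{\left(- \frac{1}{216}\right) \left(-407\right) - 225}} = \frac{1}{\sqrt{\frac{407}{216} - 225}} = \frac{1}{\sqrt{- \frac{48193}{216}}} = \frac{1}{\frac{1}{36} i \sqrt{289158}} = - \frac{6 i \sqrt{289158}}{48193}$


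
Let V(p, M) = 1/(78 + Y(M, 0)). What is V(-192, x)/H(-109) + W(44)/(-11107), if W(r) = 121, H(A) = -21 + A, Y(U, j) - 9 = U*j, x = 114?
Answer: -47573/4331730 ≈ -0.010982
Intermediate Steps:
Y(U, j) = 9 + U*j
V(p, M) = 1/87 (V(p, M) = 1/(78 + (9 + M*0)) = 1/(78 + (9 + 0)) = 1/(78 + 9) = 1/87)
V(-192, x)/H(-109) + W(44)/(-11107) = 1/(87*(-21 - 109)) + 121/(-11107) = (1/87)/(-130) + 121*(-1/11107) = (1/87)*(-1/130) - 121/11107 = -1/11310 - 121/11107 = -47573/4331730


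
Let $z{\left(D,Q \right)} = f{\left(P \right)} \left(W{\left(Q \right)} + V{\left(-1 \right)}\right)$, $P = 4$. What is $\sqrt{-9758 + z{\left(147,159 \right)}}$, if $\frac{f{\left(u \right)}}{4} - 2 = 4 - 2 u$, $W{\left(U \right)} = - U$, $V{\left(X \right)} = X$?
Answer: $3 i \sqrt{942} \approx 92.076 i$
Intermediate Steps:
$f{\left(u \right)} = 24 - 8 u$ ($f{\left(u \right)} = 8 + 4 \left(4 - 2 u\right) = 8 - \left(-16 + 8 u\right) = 24 - 8 u$)
$z{\left(D,Q \right)} = 8 + 8 Q$ ($z{\left(D,Q \right)} = \left(24 - 32\right) \left(- Q - 1\right) = \left(24 - 32\right) \left(-1 - Q\right) = - 8 \left(-1 - Q\right) = 8 + 8 Q$)
$\sqrt{-9758 + z{\left(147,159 \right)}} = \sqrt{-9758 + \left(8 + 8 \cdot 159\right)} = \sqrt{-9758 + \left(8 + 1272\right)} = \sqrt{-9758 + 1280} = \sqrt{-8478} = 3 i \sqrt{942}$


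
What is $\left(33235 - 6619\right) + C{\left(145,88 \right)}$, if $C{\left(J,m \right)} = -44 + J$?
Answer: $26717$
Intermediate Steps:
$\left(33235 - 6619\right) + C{\left(145,88 \right)} = \left(33235 - 6619\right) + \left(-44 + 145\right) = 26616 + 101 = 26717$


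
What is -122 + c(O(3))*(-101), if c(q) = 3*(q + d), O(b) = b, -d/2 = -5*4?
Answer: -13151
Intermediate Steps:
d = 40 (d = -(-10)*4 = -2*(-20) = 40)
c(q) = 120 + 3*q (c(q) = 3*(q + 40) = 3*(40 + q) = 120 + 3*q)
-122 + c(O(3))*(-101) = -122 + (120 + 3*3)*(-101) = -122 + (120 + 9)*(-101) = -122 + 129*(-101) = -122 - 13029 = -13151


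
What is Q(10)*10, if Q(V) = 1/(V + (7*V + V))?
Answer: ⅑ ≈ 0.11111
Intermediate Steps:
Q(V) = 1/(9*V) (Q(V) = 1/(V + 8*V) = 1/(9*V))
Q(10)*10 = ((⅑)/10)*10 = ((⅑)*(⅒))*10 = (1/90)*10 = ⅑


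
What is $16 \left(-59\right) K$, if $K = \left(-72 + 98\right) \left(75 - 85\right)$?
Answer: $245440$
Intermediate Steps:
$K = -260$ ($K = 26 \left(-10\right) = -260$)
$16 \left(-59\right) K = 16 \left(-59\right) \left(-260\right) = \left(-944\right) \left(-260\right) = 245440$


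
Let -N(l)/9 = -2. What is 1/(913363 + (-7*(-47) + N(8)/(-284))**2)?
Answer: 20164/20598782213 ≈ 9.7889e-7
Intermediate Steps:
N(l) = 18 (N(l) = -9*(-2) = 18)
1/(913363 + (-7*(-47) + N(8)/(-284))**2) = 1/(913363 + (-7*(-47) + 18/(-284))**2) = 1/(913363 + (329 + 18*(-1/284))**2) = 1/(913363 + (329 - 9/142)**2) = 1/(913363 + (46709/142)**2) = 1/(913363 + 2181730681/20164) = 1/(20598782213/20164) = 20164/20598782213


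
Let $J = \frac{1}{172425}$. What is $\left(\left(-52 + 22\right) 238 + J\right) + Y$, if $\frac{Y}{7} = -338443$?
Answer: $- \frac{409723354424}{172425} \approx -2.3762 \cdot 10^{6}$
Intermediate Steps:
$Y = -2369101$ ($Y = 7 \left(-338443\right) = -2369101$)
$J = \frac{1}{172425} \approx 5.7996 \cdot 10^{-6}$
$\left(\left(-52 + 22\right) 238 + J\right) + Y = \left(\left(-52 + 22\right) 238 + \frac{1}{172425}\right) - 2369101 = \left(\left(-30\right) 238 + \frac{1}{172425}\right) - 2369101 = \left(-7140 + \frac{1}{172425}\right) - 2369101 = - \frac{1231114499}{172425} - 2369101 = - \frac{409723354424}{172425}$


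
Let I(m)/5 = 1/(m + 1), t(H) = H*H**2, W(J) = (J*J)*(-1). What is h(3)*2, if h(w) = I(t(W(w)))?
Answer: -5/364 ≈ -0.013736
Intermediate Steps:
W(J) = -J**2 (W(J) = J**2*(-1) = -J**2)
t(H) = H**3
I(m) = 5/(1 + m) (I(m) = 5/(m + 1) = 5/(1 + m))
h(w) = 5/(1 - w**6) (h(w) = 5/(1 + (-w**2)**3) = 5/(1 - w**6))
h(3)*2 = (5/(1 - 1*3**6))*2 = (5/(1 - 1*729))*2 = (5/(1 - 729))*2 = (5/(-728))*2 = (5*(-1/728))*2 = -5/728*2 = -5/364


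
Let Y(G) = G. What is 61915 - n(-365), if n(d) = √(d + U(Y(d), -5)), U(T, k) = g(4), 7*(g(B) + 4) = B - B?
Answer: 61915 - 3*I*√41 ≈ 61915.0 - 19.209*I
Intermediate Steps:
g(B) = -4 (g(B) = -4 + (B - B)/7 = -4 + (⅐)*0 = -4 + 0 = -4)
U(T, k) = -4
n(d) = √(-4 + d) (n(d) = √(d - 4) = √(-4 + d))
61915 - n(-365) = 61915 - √(-4 - 365) = 61915 - √(-369) = 61915 - 3*I*√41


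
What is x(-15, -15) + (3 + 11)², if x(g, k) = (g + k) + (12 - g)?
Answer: 193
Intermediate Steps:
x(g, k) = 12 + k
x(-15, -15) + (3 + 11)² = (12 - 15) + (3 + 11)² = -3 + 14² = -3 + 196 = 193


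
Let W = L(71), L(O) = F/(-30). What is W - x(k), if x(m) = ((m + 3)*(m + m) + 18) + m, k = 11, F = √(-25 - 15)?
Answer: -337 - I*√10/15 ≈ -337.0 - 0.21082*I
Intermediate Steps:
F = 2*I*√10 (F = √(-40) = 2*I*√10 ≈ 6.3246*I)
L(O) = -I*√10/15 (L(O) = (2*I*√10)/(-30) = (2*I*√10)*(-1/30) = -I*√10/15)
W = -I*√10/15 ≈ -0.21082*I
x(m) = 18 + m + 2*m*(3 + m) (x(m) = ((3 + m)*(2*m) + 18) + m = (2*m*(3 + m) + 18) + m = (18 + 2*m*(3 + m)) + m = 18 + m + 2*m*(3 + m))
W - x(k) = -I*√10/15 - (18 + 2*11² + 7*11) = -I*√10/15 - (18 + 2*121 + 77) = -I*√10/15 - (18 + 242 + 77) = -I*√10/15 - 1*337 = -I*√10/15 - 337 = -337 - I*√10/15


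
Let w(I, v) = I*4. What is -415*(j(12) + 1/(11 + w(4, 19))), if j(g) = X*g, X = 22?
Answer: -2958535/27 ≈ -1.0958e+5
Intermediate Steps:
w(I, v) = 4*I
j(g) = 22*g
-415*(j(12) + 1/(11 + w(4, 19))) = -415*(22*12 + 1/(11 + 4*4)) = -415*(264 + 1/(11 + 16)) = -415*(264 + 1/27) = -415*7129/27 = -2958535/27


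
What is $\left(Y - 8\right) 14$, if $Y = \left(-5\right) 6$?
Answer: $-532$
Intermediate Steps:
$Y = -30$
$\left(Y - 8\right) 14 = \left(-30 - 8\right) 14 = \left(-38\right) 14 = -532$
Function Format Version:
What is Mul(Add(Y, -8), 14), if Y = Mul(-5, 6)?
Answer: -532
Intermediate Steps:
Y = -30
Mul(Add(Y, -8), 14) = Mul(Add(-30, -8), 14) = Mul(-38, 14) = -532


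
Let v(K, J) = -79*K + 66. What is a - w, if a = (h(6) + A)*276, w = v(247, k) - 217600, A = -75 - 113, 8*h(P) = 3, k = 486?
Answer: 370525/2 ≈ 1.8526e+5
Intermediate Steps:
h(P) = 3/8 (h(P) = (1/8)*3 = 3/8)
v(K, J) = 66 - 79*K
A = -188
w = -237047 (w = (66 - 79*247) - 217600 = (66 - 19513) - 217600 = -19447 - 217600 = -237047)
a = -103569/2 (a = (3/8 - 188)*276 = -1501/8*276 = -103569/2 ≈ -51785.)
a - w = -103569/2 - 1*(-237047) = -103569/2 + 237047 = 370525/2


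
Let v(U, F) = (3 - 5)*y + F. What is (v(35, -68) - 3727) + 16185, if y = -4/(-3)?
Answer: 37162/3 ≈ 12387.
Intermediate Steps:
y = 4/3 (y = -4*(-⅓) = 4/3 ≈ 1.3333)
v(U, F) = -8/3 + F (v(U, F) = (3 - 5)*(4/3) + F = -2*4/3 + F = -8/3 + F)
(v(35, -68) - 3727) + 16185 = ((-8/3 - 68) - 3727) + 16185 = (-212/3 - 3727) + 16185 = -11393/3 + 16185 = 37162/3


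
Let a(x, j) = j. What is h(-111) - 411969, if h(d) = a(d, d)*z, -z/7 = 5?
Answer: -408084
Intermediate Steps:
z = -35 (z = -7*5 = -35)
h(d) = -35*d (h(d) = d*(-35) = -35*d)
h(-111) - 411969 = -35*(-111) - 411969 = 3885 - 411969 = -408084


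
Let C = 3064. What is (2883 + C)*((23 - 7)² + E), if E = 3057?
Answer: 19702411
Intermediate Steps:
(2883 + C)*((23 - 7)² + E) = (2883 + 3064)*((23 - 7)² + 3057) = 5947*(16² + 3057) = 5947*(256 + 3057) = 5947*3313 = 19702411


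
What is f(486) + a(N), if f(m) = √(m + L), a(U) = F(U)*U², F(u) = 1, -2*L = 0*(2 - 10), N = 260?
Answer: 67600 + 9*√6 ≈ 67622.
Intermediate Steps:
L = 0 (L = -0*(2 - 10) = -0*(-8) = -½*0 = 0)
a(U) = U² (a(U) = 1*U² = U²)
f(m) = √m (f(m) = √(m + 0) = √m)
f(486) + a(N) = √486 + 260² = 9*√6 + 67600 = 67600 + 9*√6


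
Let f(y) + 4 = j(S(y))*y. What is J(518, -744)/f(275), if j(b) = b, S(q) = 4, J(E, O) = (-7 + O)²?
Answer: 564001/1096 ≈ 514.60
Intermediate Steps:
f(y) = -4 + 4*y
J(518, -744)/f(275) = (-7 - 744)²/(-4 + 4*275) = (-751)²/(-4 + 1100) = 564001/1096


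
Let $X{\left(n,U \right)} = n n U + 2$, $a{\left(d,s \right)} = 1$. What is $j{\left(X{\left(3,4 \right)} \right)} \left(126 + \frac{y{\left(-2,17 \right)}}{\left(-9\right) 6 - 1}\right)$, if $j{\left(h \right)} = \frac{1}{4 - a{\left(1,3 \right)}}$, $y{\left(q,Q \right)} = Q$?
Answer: $\frac{6913}{165} \approx 41.897$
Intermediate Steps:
$X{\left(n,U \right)} = 2 + U n^{2}$ ($X{\left(n,U \right)} = n^{2} U + 2 = U n^{2} + 2 = 2 + U n^{2}$)
$j{\left(h \right)} = \frac{1}{3}$ ($j{\left(h \right)} = \frac{1}{4 - 1} = \frac{1}{3}$)
$j{\left(X{\left(3,4 \right)} \right)} \left(126 + \frac{y{\left(-2,17 \right)}}{\left(-9\right) 6 - 1}\right) = \frac{126 + \frac{17}{\left(-9\right) 6 - 1}}{3} = \frac{126 + \frac{17}{-54 - 1}}{3} = \frac{126 + \frac{17}{-55}}{3} = \frac{126 + 17 \left(- \frac{1}{55}\right)}{3} = \frac{126 - \frac{17}{55}}{3} = \frac{1}{3} \cdot \frac{6913}{55} = \frac{6913}{165}$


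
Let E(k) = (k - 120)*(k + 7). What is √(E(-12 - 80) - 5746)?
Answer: 19*√34 ≈ 110.79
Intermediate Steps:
E(k) = (-120 + k)*(7 + k)
√(E(-12 - 80) - 5746) = √((-840 + (-12 - 80)² - 113*(-12 - 80)) - 5746) = √((-840 + (-92)² - 113*(-92)) - 5746) = √((-840 + 8464 + 10396) - 5746) = √(18020 - 5746) = √12274 = 19*√34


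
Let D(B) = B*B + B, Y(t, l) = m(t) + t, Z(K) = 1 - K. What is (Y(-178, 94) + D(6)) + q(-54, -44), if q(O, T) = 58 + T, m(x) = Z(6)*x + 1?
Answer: 769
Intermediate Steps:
m(x) = 1 - 5*x (m(x) = (1 - 1*6)*x + 1 = (1 - 6)*x + 1 = -5*x + 1 = 1 - 5*x)
Y(t, l) = 1 - 4*t (Y(t, l) = (1 - 5*t) + t = 1 - 4*t)
D(B) = B + B² (D(B) = B² + B = B + B²)
(Y(-178, 94) + D(6)) + q(-54, -44) = ((1 - 4*(-178)) + 6*(1 + 6)) + (58 - 44) = ((1 + 712) + 6*7) + 14 = (713 + 42) + 14 = 755 + 14 = 769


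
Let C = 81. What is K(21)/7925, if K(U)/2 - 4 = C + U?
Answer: 212/7925 ≈ 0.026751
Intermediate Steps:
K(U) = 170 + 2*U (K(U) = 8 + 2*(81 + U) = 8 + (162 + 2*U) = 170 + 2*U)
K(21)/7925 = (170 + 2*21)/7925 = (170 + 42)*(1/7925) = 212*(1/7925) = 212/7925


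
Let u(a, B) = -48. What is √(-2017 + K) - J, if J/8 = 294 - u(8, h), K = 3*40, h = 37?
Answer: -2736 + I*√1897 ≈ -2736.0 + 43.555*I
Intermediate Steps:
K = 120
J = 2736 (J = 8*(294 - 1*(-48)) = 8*(294 + 48) = 8*342 = 2736)
√(-2017 + K) - J = √(-2017 + 120) - 1*2736 = √(-1897) - 2736 = I*√1897 - 2736 = -2736 + I*√1897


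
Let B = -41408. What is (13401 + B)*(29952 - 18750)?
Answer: -313734414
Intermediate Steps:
(13401 + B)*(29952 - 18750) = (13401 - 41408)*(29952 - 18750) = -28007*11202 = -313734414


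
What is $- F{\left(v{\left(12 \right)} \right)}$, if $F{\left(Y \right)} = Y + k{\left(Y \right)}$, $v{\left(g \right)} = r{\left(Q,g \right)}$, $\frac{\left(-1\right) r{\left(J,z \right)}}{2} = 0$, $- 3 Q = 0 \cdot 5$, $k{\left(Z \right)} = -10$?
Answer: $10$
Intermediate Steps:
$Q = 0$ ($Q = - \frac{0 \cdot 5}{3} = \left(- \frac{1}{3}\right) 0 = 0$)
$r{\left(J,z \right)} = 0$ ($r{\left(J,z \right)} = \left(-2\right) 0 = 0$)
$v{\left(g \right)} = 0$
$F{\left(Y \right)} = -10 + Y$ ($F{\left(Y \right)} = Y - 10 = -10 + Y$)
$- F{\left(v{\left(12 \right)} \right)} = - (-10 + 0) = \left(-1\right) \left(-10\right) = 10$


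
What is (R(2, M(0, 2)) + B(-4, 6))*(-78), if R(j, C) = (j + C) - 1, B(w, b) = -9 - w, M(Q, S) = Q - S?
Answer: 468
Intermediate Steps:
R(j, C) = -1 + C + j (R(j, C) = (C + j) - 1 = -1 + C + j)
(R(2, M(0, 2)) + B(-4, 6))*(-78) = ((-1 + (0 - 1*2) + 2) + (-9 - 1*(-4)))*(-78) = ((-1 + (0 - 2) + 2) + (-9 + 4))*(-78) = ((-1 - 2 + 2) - 5)*(-78) = (-1 - 5)*(-78) = -6*(-78) = 468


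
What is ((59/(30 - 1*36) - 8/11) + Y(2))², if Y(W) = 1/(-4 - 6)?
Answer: 3094081/27225 ≈ 113.65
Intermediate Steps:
Y(W) = -⅒ (Y(W) = 1/(-10) = -⅒)
((59/(30 - 1*36) - 8/11) + Y(2))² = ((59/(30 - 1*36) - 8/11) - ⅒)² = ((59/(30 - 36) - 8*1/11) - ⅒)² = ((59/(-6) - 8/11) - ⅒)² = ((59*(-⅙) - 8/11) - ⅒)² = ((-59/6 - 8/11) - ⅒)² = (-697/66 - ⅒)² = (-1759/165)² = 3094081/27225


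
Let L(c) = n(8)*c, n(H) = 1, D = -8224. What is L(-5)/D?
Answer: 5/8224 ≈ 0.00060798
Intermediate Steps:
L(c) = c (L(c) = 1*c = c)
L(-5)/D = -5/(-8224) = -5*(-1/8224) = 5/8224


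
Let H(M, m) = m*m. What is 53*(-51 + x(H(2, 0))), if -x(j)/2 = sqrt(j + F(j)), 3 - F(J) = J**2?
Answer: -2703 - 106*sqrt(3) ≈ -2886.6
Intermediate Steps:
F(J) = 3 - J**2
H(M, m) = m**2
x(j) = -2*sqrt(3 + j - j**2) (x(j) = -2*sqrt(j + (3 - j**2)) = -2*sqrt(3 + j - j**2))
53*(-51 + x(H(2, 0))) = 53*(-51 - 2*sqrt(3 + 0**2 - (0**2)**2)) = 53*(-51 - 2*sqrt(3 + 0 - 1*0**2)) = 53*(-51 - 2*sqrt(3 + 0 - 1*0)) = 53*(-51 - 2*sqrt(3 + 0 + 0)) = 53*(-51 - 2*sqrt(3)) = -2703 - 106*sqrt(3)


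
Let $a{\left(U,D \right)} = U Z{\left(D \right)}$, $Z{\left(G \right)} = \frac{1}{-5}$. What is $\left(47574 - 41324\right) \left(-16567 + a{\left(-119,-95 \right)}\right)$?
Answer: $-103395000$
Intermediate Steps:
$Z{\left(G \right)} = - \frac{1}{5}$
$a{\left(U,D \right)} = - \frac{U}{5}$ ($a{\left(U,D \right)} = U \left(- \frac{1}{5}\right) = - \frac{U}{5}$)
$\left(47574 - 41324\right) \left(-16567 + a{\left(-119,-95 \right)}\right) = \left(47574 - 41324\right) \left(-16567 - - \frac{119}{5}\right) = 6250 \left(-16567 + \frac{119}{5}\right) = 6250 \left(- \frac{82716}{5}\right) = -103395000$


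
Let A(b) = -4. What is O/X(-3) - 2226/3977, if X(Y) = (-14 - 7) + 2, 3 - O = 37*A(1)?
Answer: -642821/75563 ≈ -8.5071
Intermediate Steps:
O = 151 (O = 3 - 37*(-4) = 3 - 1*(-148) = 3 + 148 = 151)
X(Y) = -19 (X(Y) = -21 + 2 = -19)
O/X(-3) - 2226/3977 = 151/(-19) - 2226/3977 = 151*(-1/19) - 2226*1/3977 = -151/19 - 2226/3977 = -642821/75563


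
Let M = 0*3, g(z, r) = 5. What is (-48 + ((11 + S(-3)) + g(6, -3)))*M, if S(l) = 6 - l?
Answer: 0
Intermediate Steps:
M = 0
(-48 + ((11 + S(-3)) + g(6, -3)))*M = (-48 + ((11 + (6 - 1*(-3))) + 5))*0 = (-48 + ((11 + (6 + 3)) + 5))*0 = (-48 + ((11 + 9) + 5))*0 = (-48 + (20 + 5))*0 = (-48 + 25)*0 = -23*0 = 0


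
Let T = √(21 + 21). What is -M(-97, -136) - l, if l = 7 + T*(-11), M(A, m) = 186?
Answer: -193 + 11*√42 ≈ -121.71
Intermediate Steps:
T = √42 ≈ 6.4807
l = 7 - 11*√42 (l = 7 + √42*(-11) = 7 - 11*√42 ≈ -64.288)
-M(-97, -136) - l = -1*186 - (7 - 11*√42) = -186 + (-7 + 11*√42) = -193 + 11*√42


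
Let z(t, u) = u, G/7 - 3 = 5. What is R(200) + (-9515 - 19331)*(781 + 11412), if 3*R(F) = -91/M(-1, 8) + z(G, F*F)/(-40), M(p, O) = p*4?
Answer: -1406878415/4 ≈ -3.5172e+8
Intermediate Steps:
G = 56 (G = 21 + 7*5 = 21 + 35 = 56)
M(p, O) = 4*p
R(F) = 91/12 - F²/120 (R(F) = (-91/(4*(-1)) + (F*F)/(-40))/3 = (-91/(-4) + F²*(-1/40))/3 = (-91*(-¼) - F²/40)/3 = (91/4 - F²/40)/3 = 91/12 - F²/120)
R(200) + (-9515 - 19331)*(781 + 11412) = (91/12 - 1/120*200²) + (-9515 - 19331)*(781 + 11412) = (91/12 - 1/120*40000) - 28846*12193 = (91/12 - 1000/3) - 351719278 = -1303/4 - 351719278 = -1406878415/4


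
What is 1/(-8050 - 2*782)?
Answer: -1/9614 ≈ -0.00010401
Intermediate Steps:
1/(-8050 - 2*782) = 1/(-8050 - 1564) = 1/(-9614) = -1/9614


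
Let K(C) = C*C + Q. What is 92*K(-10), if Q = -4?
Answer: 8832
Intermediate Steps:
K(C) = -4 + C**2 (K(C) = C*C - 4 = C**2 - 4 = -4 + C**2)
92*K(-10) = 92*(-4 + (-10)**2) = 92*(-4 + 100) = 92*96 = 8832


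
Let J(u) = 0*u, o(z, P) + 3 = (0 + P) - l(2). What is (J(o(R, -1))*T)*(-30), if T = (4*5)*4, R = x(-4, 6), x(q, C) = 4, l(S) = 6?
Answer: 0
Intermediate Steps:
R = 4
o(z, P) = -9 + P (o(z, P) = -3 + ((0 + P) - 1*6) = -3 + (P - 6) = -3 + (-6 + P) = -9 + P)
J(u) = 0
T = 80 (T = 20*4 = 80)
(J(o(R, -1))*T)*(-30) = (0*80)*(-30) = 0*(-30) = 0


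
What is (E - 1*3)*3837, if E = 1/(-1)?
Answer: -15348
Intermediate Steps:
E = -1 (E = 1*(-1) = -1)
(E - 1*3)*3837 = (-1 - 1*3)*3837 = (-1 - 3)*3837 = -4*3837 = -15348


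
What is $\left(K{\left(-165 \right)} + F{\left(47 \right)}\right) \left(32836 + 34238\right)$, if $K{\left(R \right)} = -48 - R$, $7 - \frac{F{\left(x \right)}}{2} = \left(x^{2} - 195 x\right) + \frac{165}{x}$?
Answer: $\frac{44248114134}{47} \approx 9.4145 \cdot 10^{8}$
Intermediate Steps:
$F{\left(x \right)} = 14 - \frac{330}{x} - 2 x^{2} + 390 x$ ($F{\left(x \right)} = 14 - 2 \left(\left(x^{2} - 195 x\right) + \frac{165}{x}\right) = 14 - 2 \left(x^{2} - 195 x + \frac{165}{x}\right) = 14 - \left(- 390 x + 2 x^{2} + \frac{330}{x}\right) = 14 - \frac{330}{x} - 2 x^{2} + 390 x$)
$\left(K{\left(-165 \right)} + F{\left(47 \right)}\right) \left(32836 + 34238\right) = \left(\left(-48 - -165\right) + \left(14 - \frac{330}{47} - 2 \cdot 47^{2} + 390 \cdot 47\right)\right) \left(32836 + 34238\right) = \left(\left(-48 + 165\right) + \left(14 - \frac{330}{47} - 4418 + 18330\right)\right) 67074 = \left(117 + \left(14 - \frac{330}{47} - 4418 + 18330\right)\right) 67074 = \left(117 + \frac{654192}{47}\right) 67074 = \frac{659691}{47} \cdot 67074 = \frac{44248114134}{47}$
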